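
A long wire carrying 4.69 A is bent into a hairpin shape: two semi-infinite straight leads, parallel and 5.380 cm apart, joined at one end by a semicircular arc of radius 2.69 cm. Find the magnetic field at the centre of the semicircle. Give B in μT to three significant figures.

B ≈ 89.6 μT

The semicircular arc contributes B_arc = μ₀I·π/(4πR) = μ₀I/(4R) = 5.48×10⁻⁵ T.
Each semi-infinite lead is at perpendicular distance R = 0.0269 m from the centre, with the perpendicular foot at its near end, so it contributes μ₀I/(4πR); both point the same way, together 3.49×10⁻⁵ T.
Arc and leads all point the same direction: B = 5.48×10⁻⁵ + 3.49×10⁻⁵ = 8.96×10⁻⁵ T.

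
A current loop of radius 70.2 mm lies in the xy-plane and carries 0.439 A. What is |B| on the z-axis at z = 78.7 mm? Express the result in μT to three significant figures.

On the axis of a circular loop, B = μ₀IR² / [2(R²+z²)^(3/2)].
R² + z² = (0.0702)² + (0.0787)² = 0.01112 m², and (R²+z²)^(3/2) = 1.17×10⁻³ m³.
B = (4π×10⁻⁷ × 0.439 × 0.004928) / (2 × 1.17×10⁻³) = 1.16×10⁻⁶ T.

B ≈ 1.16 μT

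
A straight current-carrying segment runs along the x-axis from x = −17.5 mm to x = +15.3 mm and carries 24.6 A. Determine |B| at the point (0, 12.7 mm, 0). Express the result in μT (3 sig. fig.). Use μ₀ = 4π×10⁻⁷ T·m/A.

For a finite straight segment, B = (μ₀I/4πd)(sinθ₁ + sinθ₂), where θ₁, θ₂ are the angles from the perpendicular to each end.
The perpendicular distance is d = 0.0127 m; the end-offsets along the wire are a = 0.0175 m and b = 0.0153 m.
sinθ₁ = 0.0175/√(0.0175²+0.0127²) = 0.8093; sinθ₂ = 0.0153/√(0.0153²+0.0127²) = 0.7695.
B = (4π×10⁻⁷ × 24.6) / (4π × 0.0127) × (0.8093 + 0.7695) = 3.06×10⁻⁴ T.

B ≈ 306 μT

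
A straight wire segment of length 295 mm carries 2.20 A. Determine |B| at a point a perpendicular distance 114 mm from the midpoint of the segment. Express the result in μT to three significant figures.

For a finite straight segment, B = (μ₀I/4πd)(sinθ₁ + sinθ₂), where θ₁, θ₂ are the angles from the perpendicular to each end.
The perpendicular from the point meets the wire at its midpoint, so each end is L/2 = 0.1475 m away along the wire.
sinθ₁ = 0.1475/√(0.1475²+0.114²) = 0.7912; sinθ₂ = 0.1475/√(0.1475²+0.114²) = 0.7912.
B = (4π×10⁻⁷ × 2.20) / (4π × 0.114) × (0.7912 + 0.7912) = 3.05×10⁻⁶ T.

B ≈ 3.05 μT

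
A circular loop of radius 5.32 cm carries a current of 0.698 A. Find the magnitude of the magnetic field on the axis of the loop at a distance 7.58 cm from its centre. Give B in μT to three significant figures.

B ≈ 1.56 μT

On the axis of a circular loop, B = μ₀IR² / [2(R²+z²)^(3/2)].
R² + z² = (0.0532)² + (0.0758)² = 0.008576 m², and (R²+z²)^(3/2) = 7.94×10⁻⁴ m³.
B = (4π×10⁻⁷ × 0.698 × 0.00283) / (2 × 7.94×10⁻⁴) = 1.56×10⁻⁶ T.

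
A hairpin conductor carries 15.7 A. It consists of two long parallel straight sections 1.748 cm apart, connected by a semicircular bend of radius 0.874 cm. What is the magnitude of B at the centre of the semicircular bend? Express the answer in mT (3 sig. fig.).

B ≈ 0.924 mT

The semicircular arc contributes B_arc = μ₀I·π/(4πR) = μ₀I/(4R) = 5.64×10⁻⁴ T.
Each semi-infinite lead is at perpendicular distance R = 0.00874 m from the centre, with the perpendicular foot at its near end, so it contributes μ₀I/(4πR); both point the same way, together 3.59×10⁻⁴ T.
Arc and leads all point the same direction: B = 5.64×10⁻⁴ + 3.59×10⁻⁴ = 9.24×10⁻⁴ T.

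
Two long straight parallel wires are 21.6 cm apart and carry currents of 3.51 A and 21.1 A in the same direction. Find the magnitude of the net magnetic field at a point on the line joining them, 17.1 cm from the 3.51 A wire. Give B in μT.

Each long wire gives B = μ₀I/(2πd). Distances are d₁ = 0.171 m and d₂ = 0.045 m.
B₁ = 4.11×10⁻⁶ T, B₂ = 9.38×10⁻⁵ T.
Between parallel currents the two contributions point in opposite directions, so they subtract. B = |B₁ − B₂| = |4.11×10⁻⁶ − 9.38×10⁻⁵| = 8.97×10⁻⁵ T.

B ≈ 89.7 μT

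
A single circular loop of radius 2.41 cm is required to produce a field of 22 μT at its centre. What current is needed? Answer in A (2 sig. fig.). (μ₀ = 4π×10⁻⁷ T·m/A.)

I ≈ 0.84 A

At the centre of a circular loop B = μ₀I/(2R), so I = 2RB/μ₀.
With R = 0.0241 m, I = 2 × 0.0241 × 2.20×10⁻⁵ / (4π×10⁻⁷) = 0.844 A.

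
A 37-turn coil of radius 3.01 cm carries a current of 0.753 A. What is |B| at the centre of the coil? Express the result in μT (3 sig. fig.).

B ≈ 582 μT

For an N-turn flat coil, B = Nμ₀I/(2R) with R = 0.0301 m.
B = 37 × 1.57×10⁻⁵ T = 5.82×10⁻⁴ T.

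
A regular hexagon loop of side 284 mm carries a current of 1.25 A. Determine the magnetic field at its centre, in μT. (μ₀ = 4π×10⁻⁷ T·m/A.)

B ≈ 3.05 μT

Each side is a finite straight segment at perpendicular distance d = a/(2 tan(π/6)) = 0.246 m from the centre, with end-angles ±π/6.
One side contributes B₁ = (μ₀I/4πd)·2 sin(π/6) = 5.08×10⁻⁷ T.
All 6 sides add in the same direction: B = 6 × 5.08×10⁻⁷ = 3.05×10⁻⁶ T.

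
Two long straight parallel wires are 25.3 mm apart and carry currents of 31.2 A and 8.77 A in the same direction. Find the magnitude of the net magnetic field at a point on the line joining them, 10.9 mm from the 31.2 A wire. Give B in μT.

Each long wire gives B = μ₀I/(2πd). Distances are d₁ = 0.0109 m and d₂ = 0.0144 m.
B₁ = 5.72×10⁻⁴ T, B₂ = 1.22×10⁻⁴ T.
Between parallel currents the two contributions point in opposite directions, so they subtract. B = |B₁ − B₂| = |5.72×10⁻⁴ − 1.22×10⁻⁴| = 4.51×10⁻⁴ T.

B ≈ 451 μT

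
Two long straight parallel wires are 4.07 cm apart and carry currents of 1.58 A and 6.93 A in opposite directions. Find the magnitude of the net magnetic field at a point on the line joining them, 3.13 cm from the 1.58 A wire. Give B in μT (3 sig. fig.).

B ≈ 158 μT

Each long wire gives B = μ₀I/(2πd). Distances are d₁ = 0.0313 m and d₂ = 0.0094 m.
B₁ = 1.01×10⁻⁵ T, B₂ = 1.47×10⁻⁴ T.
Between antiparallel currents both contributions point the same way, so they add. B = B₁ + B₂ = 1.01×10⁻⁵ + 1.47×10⁻⁴ = 1.58×10⁻⁴ T.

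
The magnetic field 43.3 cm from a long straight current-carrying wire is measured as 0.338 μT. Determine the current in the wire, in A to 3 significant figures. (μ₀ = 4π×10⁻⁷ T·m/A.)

I ≈ 0.732 A

For a long straight wire B = μ₀I/(2πd), so I = 2πdB/μ₀.
I = 2π × 0.433 × 3.38×10⁻⁷ / (4π×10⁻⁷) = 0.732 A.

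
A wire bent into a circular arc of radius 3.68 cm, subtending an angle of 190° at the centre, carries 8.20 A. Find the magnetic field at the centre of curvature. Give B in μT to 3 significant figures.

The Biot–Savart field of a circular arc at its centre is B = μ₀Iφ/(4πR), with φ = 3.316 rad.
B = (4π×10⁻⁷ × 8.20 × 3.316) / (4π × 0.0368) = 7.39×10⁻⁵ T.

B ≈ 73.9 μT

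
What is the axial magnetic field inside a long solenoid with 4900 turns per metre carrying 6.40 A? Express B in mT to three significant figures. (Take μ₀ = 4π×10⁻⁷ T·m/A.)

Inside a long solenoid, B = μ₀nI with n = 4900 turns/m.
B = 4π×10⁻⁷ × 4900 × 6.40 = 3.94×10⁻² T.

B ≈ 39.4 mT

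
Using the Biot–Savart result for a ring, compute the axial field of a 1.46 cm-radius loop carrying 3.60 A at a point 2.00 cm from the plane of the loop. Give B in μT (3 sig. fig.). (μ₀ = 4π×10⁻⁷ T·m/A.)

B ≈ 31.8 μT

On the axis of a circular loop, B = μ₀IR² / [2(R²+z²)^(3/2)].
R² + z² = (0.0146)² + (0.02)² = 0.0006132 m², and (R²+z²)^(3/2) = 1.52×10⁻⁵ m³.
B = (4π×10⁻⁷ × 3.60 × 0.0002132) / (2 × 1.52×10⁻⁵) = 3.18×10⁻⁵ T.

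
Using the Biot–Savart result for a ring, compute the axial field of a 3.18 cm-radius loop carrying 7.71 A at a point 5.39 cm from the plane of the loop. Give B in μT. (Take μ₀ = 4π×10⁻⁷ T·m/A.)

On the axis of a circular loop, B = μ₀IR² / [2(R²+z²)^(3/2)].
R² + z² = (0.0318)² + (0.0539)² = 0.003916 m², and (R²+z²)^(3/2) = 2.45×10⁻⁴ m³.
B = (4π×10⁻⁷ × 7.71 × 0.001011) / (2 × 2.45×10⁻⁴) = 2.00×10⁻⁵ T.

B ≈ 20.0 μT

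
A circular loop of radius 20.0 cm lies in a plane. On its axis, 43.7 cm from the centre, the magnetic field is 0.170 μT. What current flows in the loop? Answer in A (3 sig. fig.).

On the axis of a loop, B = μ₀IR²/[2(R²+z²)^(3/2)], so I = 2B(R²+z²)^(3/2)/(μ₀R²).
R² + z² = 0.04 + 0.191 = 0.231 m²; raised to 3/2 gives 0.111 m³.
I = 2 × 1.70×10⁻⁷ × 0.111 / (1.26×10⁻⁶ × 0.04) = 0.751 A.

I ≈ 0.751 A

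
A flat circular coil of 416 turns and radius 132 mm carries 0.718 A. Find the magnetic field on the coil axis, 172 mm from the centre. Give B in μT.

For an N-turn flat coil, B = Nμ₀IR²/[2(R²+z²)^(3/2)] with R = 0.132 m, z = 0.172 m.
B = 416 × 7.71×10⁻⁷ T = 3.21×10⁻⁴ T.

B ≈ 321 μT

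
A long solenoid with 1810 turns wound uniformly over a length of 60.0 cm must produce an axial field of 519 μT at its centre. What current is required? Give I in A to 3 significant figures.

Inside a long solenoid B = μ₀nI with n = 3017 m⁻¹, so I = B/(μ₀n).
I = 5.19×10⁻⁴ / (4π×10⁻⁷ × 3017) = 0.137 A.

I ≈ 0.137 A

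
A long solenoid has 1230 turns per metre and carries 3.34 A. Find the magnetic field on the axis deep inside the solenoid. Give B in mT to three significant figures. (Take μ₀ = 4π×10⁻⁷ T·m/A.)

B ≈ 5.16 mT

Inside a long solenoid, B = μ₀nI with n = 1230 turns/m.
B = 4π×10⁻⁷ × 1230 × 3.34 = 5.16×10⁻³ T.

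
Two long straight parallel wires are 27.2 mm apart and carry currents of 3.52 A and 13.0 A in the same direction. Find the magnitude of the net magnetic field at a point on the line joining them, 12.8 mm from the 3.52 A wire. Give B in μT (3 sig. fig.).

B ≈ 126 μT

Each long wire gives B = μ₀I/(2πd). Distances are d₁ = 0.0128 m and d₂ = 0.0144 m.
B₁ = 5.50×10⁻⁵ T, B₂ = 1.81×10⁻⁴ T.
Between parallel currents the two contributions point in opposite directions, so they subtract. B = |B₁ − B₂| = |5.50×10⁻⁵ − 1.81×10⁻⁴| = 1.26×10⁻⁴ T.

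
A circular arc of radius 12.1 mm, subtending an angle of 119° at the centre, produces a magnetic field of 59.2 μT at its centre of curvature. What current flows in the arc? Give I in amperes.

For a circular arc, B = μ₀Iφ/(4πR) with φ in radians; here φ = 2.077 rad.
So I = 4πRB/(μ₀φ) = 4π × 0.0121 × 5.92×10⁻⁵ / (4π×10⁻⁷ × 2.077) = 3.45 A.

I ≈ 3.45 A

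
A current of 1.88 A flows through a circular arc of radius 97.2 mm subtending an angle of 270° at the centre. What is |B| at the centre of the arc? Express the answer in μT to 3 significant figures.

B ≈ 9.11 μT

The Biot–Savart field of a circular arc at its centre is B = μ₀Iφ/(4πR), with φ = 4.712 rad.
B = (4π×10⁻⁷ × 1.88 × 4.712) / (4π × 0.0972) = 9.11×10⁻⁶ T.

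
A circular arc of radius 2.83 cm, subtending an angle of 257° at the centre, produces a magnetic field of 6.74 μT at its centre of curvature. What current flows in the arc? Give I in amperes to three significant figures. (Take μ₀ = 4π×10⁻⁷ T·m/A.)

For a circular arc, B = μ₀Iφ/(4πR) with φ in radians; here φ = 4.485 rad.
So I = 4πRB/(μ₀φ) = 4π × 0.0283 × 6.74×10⁻⁶ / (4π×10⁻⁷ × 4.485) = 0.425 A.

I ≈ 0.425 A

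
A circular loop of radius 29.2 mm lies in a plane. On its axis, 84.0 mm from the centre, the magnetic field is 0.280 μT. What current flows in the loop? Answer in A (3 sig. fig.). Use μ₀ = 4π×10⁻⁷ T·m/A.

I ≈ 0.368 A

On the axis of a loop, B = μ₀IR²/[2(R²+z²)^(3/2)], so I = 2B(R²+z²)^(3/2)/(μ₀R²).
R² + z² = 0.0008526 + 0.007056 = 0.007909 m²; raised to 3/2 gives 7.03×10⁻⁴ m³.
I = 2 × 2.80×10⁻⁷ × 7.03×10⁻⁴ / (1.26×10⁻⁶ × 0.0008526) = 0.368 A.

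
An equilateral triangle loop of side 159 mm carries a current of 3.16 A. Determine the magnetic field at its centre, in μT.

Each side is a finite straight segment at perpendicular distance d = a/(2 tan(π/3)) = 0.0459 m from the centre, with end-angles ±π/3.
One side contributes B₁ = (μ₀I/4πd)·2 sin(π/3) = 1.19×10⁻⁵ T.
All 3 sides add in the same direction: B = 3 × 1.19×10⁻⁵ = 3.58×10⁻⁵ T.

B ≈ 35.8 μT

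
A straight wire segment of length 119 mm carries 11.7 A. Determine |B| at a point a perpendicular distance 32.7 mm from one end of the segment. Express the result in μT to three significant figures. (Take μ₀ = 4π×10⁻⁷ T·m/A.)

For a finite straight segment, B = (μ₀I/4πd)(sinθ₁ + sinθ₂), where θ₁, θ₂ are the angles from the perpendicular to each end.
The perpendicular foot is at one end, so the two end-offsets along the wire are 0 and L = 0.119 m.
sinθ₁ = 0/√(0²+0.0327²) = 0.0000; sinθ₂ = 0.119/√(0.119²+0.0327²) = 0.9643.
B = (4π×10⁻⁷ × 11.7) / (4π × 0.0327) × (0.0000 + 0.9643) = 3.45×10⁻⁵ T.

B ≈ 34.5 μT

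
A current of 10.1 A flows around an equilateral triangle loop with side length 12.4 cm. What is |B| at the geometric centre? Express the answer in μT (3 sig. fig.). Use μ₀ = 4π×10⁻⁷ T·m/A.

B ≈ 147 μT

Each side is a finite straight segment at perpendicular distance d = a/(2 tan(π/3)) = 0.0358 m from the centre, with end-angles ±π/3.
One side contributes B₁ = (μ₀I/4πd)·2 sin(π/3) = 4.89×10⁻⁵ T.
All 3 sides add in the same direction: B = 3 × 4.89×10⁻⁵ = 1.47×10⁻⁴ T.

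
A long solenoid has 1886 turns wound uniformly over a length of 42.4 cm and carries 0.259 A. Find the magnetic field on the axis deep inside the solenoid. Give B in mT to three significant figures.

Inside a long solenoid, B = μ₀nI with n = 4448 turns/m.
B = 4π×10⁻⁷ × 4448 × 0.259 = 1.45×10⁻³ T.

B ≈ 1.45 mT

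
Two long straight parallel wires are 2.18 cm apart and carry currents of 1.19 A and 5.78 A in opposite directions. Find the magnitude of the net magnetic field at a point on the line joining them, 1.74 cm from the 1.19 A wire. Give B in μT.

B ≈ 276 μT

Each long wire gives B = μ₀I/(2πd). Distances are d₁ = 0.0174 m and d₂ = 0.0044 m.
B₁ = 1.37×10⁻⁵ T, B₂ = 2.63×10⁻⁴ T.
Between antiparallel currents both contributions point the same way, so they add. B = B₁ + B₂ = 1.37×10⁻⁵ + 2.63×10⁻⁴ = 2.76×10⁻⁴ T.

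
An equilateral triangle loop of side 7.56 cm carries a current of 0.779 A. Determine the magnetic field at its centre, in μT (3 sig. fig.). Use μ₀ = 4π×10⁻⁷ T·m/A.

B ≈ 18.5 μT

Each side is a finite straight segment at perpendicular distance d = a/(2 tan(π/3)) = 0.02182 m from the centre, with end-angles ±π/3.
One side contributes B₁ = (μ₀I/4πd)·2 sin(π/3) = 6.18×10⁻⁶ T.
All 3 sides add in the same direction: B = 3 × 6.18×10⁻⁶ = 1.85×10⁻⁵ T.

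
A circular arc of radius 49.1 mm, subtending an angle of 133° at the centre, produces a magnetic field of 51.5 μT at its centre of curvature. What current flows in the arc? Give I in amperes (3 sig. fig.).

I ≈ 10.9 A

For a circular arc, B = μ₀Iφ/(4πR) with φ in radians; here φ = 2.321 rad.
So I = 4πRB/(μ₀φ) = 4π × 0.0491 × 5.15×10⁻⁵ / (4π×10⁻⁷ × 2.321) = 10.9 A.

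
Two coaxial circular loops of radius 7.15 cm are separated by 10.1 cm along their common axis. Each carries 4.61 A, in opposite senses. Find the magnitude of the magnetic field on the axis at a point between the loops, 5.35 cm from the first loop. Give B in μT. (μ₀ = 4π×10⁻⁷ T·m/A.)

Each loop contributes B = μ₀IR²/[2(R²+z²)^(3/2)] on the axis, with z measured from that loop.
Loop 1 (z = 0.0535 m): B₁ = 2.08×10⁻⁵ T. Loop 2 (z = 0.0475 m): B₂ = 2.34×10⁻⁵ T.
The fields oppose: B = |B₁ − B₂| = 2.62×10⁻⁶ T.

B ≈ 2.62 μT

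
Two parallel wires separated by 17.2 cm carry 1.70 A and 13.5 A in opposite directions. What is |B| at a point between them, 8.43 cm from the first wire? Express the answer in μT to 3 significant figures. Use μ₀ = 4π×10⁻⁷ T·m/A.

Each long wire gives B = μ₀I/(2πd). Distances are d₁ = 0.0843 m and d₂ = 0.0877 m.
B₁ = 4.03×10⁻⁶ T, B₂ = 3.08×10⁻⁵ T.
Between antiparallel currents both contributions point the same way, so they add. B = B₁ + B₂ = 4.03×10⁻⁶ + 3.08×10⁻⁵ = 3.48×10⁻⁵ T.

B ≈ 34.8 μT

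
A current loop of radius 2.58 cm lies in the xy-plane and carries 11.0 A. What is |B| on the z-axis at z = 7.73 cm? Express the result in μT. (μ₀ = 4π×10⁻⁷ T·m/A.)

B ≈ 8.50 μT

On the axis of a circular loop, B = μ₀IR² / [2(R²+z²)^(3/2)].
R² + z² = (0.0258)² + (0.0773)² = 0.006641 m², and (R²+z²)^(3/2) = 5.41×10⁻⁴ m³.
B = (4π×10⁻⁷ × 11.0 × 0.0006656) / (2 × 5.41×10⁻⁴) = 8.50×10⁻⁶ T.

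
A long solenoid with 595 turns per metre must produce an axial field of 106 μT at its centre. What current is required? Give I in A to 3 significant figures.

I ≈ 0.142 A

Inside a long solenoid B = μ₀nI with n = 595 m⁻¹, so I = B/(μ₀n).
I = 1.06×10⁻⁴ / (4π×10⁻⁷ × 595) = 0.142 A.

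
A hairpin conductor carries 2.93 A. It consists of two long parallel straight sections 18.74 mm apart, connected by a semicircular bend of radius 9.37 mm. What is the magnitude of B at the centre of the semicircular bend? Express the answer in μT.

B ≈ 161 μT

The semicircular arc contributes B_arc = μ₀I·π/(4πR) = μ₀I/(4R) = 9.82×10⁻⁵ T.
Each semi-infinite lead is at perpendicular distance R = 0.00937 m from the centre, with the perpendicular foot at its near end, so it contributes μ₀I/(4πR); both point the same way, together 6.25×10⁻⁵ T.
Arc and leads all point the same direction: B = 9.82×10⁻⁵ + 6.25×10⁻⁵ = 1.61×10⁻⁴ T.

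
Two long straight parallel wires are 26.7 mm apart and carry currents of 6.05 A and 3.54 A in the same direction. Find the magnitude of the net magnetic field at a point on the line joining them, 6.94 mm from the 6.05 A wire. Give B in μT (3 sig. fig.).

Each long wire gives B = μ₀I/(2πd). Distances are d₁ = 0.00694 m and d₂ = 0.01976 m.
B₁ = 1.74×10⁻⁴ T, B₂ = 3.58×10⁻⁵ T.
Between parallel currents the two contributions point in opposite directions, so they subtract. B = |B₁ − B₂| = |1.74×10⁻⁴ − 3.58×10⁻⁵| = 1.39×10⁻⁴ T.

B ≈ 139 μT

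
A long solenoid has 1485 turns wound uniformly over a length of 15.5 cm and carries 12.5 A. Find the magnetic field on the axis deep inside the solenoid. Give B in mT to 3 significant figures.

B ≈ 150 mT

Inside a long solenoid, B = μ₀nI with n = 9581 turns/m.
B = 4π×10⁻⁷ × 9581 × 12.5 = 0.150 T.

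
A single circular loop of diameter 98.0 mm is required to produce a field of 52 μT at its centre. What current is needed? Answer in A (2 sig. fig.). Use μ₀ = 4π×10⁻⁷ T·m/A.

At the centre of a circular loop B = μ₀I/(2R), so I = 2RB/μ₀.
With R = 0.049 m, I = 2 × 0.049 × 5.20×10⁻⁵ / (4π×10⁻⁷) = 4.06 A.

I ≈ 4.1 A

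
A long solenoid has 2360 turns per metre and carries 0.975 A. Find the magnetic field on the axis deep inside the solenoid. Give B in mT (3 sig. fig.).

B ≈ 2.89 mT

Inside a long solenoid, B = μ₀nI with n = 2360 turns/m.
B = 4π×10⁻⁷ × 2360 × 0.975 = 2.89×10⁻³ T.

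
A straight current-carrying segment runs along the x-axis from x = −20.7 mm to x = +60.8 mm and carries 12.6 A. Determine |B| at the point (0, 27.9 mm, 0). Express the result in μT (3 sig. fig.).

B ≈ 68.0 μT

For a finite straight segment, B = (μ₀I/4πd)(sinθ₁ + sinθ₂), where θ₁, θ₂ are the angles from the perpendicular to each end.
The perpendicular distance is d = 0.0279 m; the end-offsets along the wire are a = 0.0207 m and b = 0.0608 m.
sinθ₁ = 0.0207/√(0.0207²+0.0279²) = 0.5958; sinθ₂ = 0.0608/√(0.0608²+0.0279²) = 0.9089.
B = (4π×10⁻⁷ × 12.6) / (4π × 0.0279) × (0.5958 + 0.9089) = 6.80×10⁻⁵ T.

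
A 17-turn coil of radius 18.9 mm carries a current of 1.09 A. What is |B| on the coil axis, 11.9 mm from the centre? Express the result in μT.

For an N-turn flat coil, B = Nμ₀IR²/[2(R²+z²)^(3/2)] with R = 0.0189 m, z = 0.0119 m.
B = 17 × 2.20×10⁻⁵ T = 3.73×10⁻⁴ T.

B ≈ 373 μT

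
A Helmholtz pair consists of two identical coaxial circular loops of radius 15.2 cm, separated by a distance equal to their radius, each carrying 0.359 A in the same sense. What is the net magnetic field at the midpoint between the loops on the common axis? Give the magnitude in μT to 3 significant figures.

Each loop contributes B = μ₀IR²/[2(R²+z²)^(3/2)] on the axis, with z measured from that loop.
Loop 1 (z = 0.076 m): B₁ = 1.06×10⁻⁶ T. Loop 2 (z = 0.076 m): B₂ = 1.06×10⁻⁶ T.
The fields add: B = B₁ + B₂ = 2.12×10⁻⁶ T.

B ≈ 2.12 μT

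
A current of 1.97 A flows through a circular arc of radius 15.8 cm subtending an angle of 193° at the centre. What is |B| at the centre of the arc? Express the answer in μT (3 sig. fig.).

The Biot–Savart field of a circular arc at its centre is B = μ₀Iφ/(4πR), with φ = 3.368 rad.
B = (4π×10⁻⁷ × 1.97 × 3.368) / (4π × 0.158) = 4.20×10⁻⁶ T.

B ≈ 4.20 μT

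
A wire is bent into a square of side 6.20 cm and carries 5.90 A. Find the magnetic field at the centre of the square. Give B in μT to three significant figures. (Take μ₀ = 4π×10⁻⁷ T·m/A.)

B ≈ 108 μT

Each side is a finite straight segment at perpendicular distance d = a/(2 tan(π/4)) = 0.031 m from the centre, with end-angles ±π/4.
One side contributes B₁ = (μ₀I/4πd)·2 sin(π/4) = 2.69×10⁻⁵ T.
All 4 sides add in the same direction: B = 4 × 2.69×10⁻⁵ = 1.08×10⁻⁴ T.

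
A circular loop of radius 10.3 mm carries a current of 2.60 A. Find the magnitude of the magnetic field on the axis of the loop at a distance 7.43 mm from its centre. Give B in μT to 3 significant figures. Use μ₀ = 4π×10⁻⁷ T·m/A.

On the axis of a circular loop, B = μ₀IR² / [2(R²+z²)^(3/2)].
R² + z² = (0.0103)² + (0.00743)² = 0.0001613 m², and (R²+z²)^(3/2) = 2.05×10⁻⁶ m³.
B = (4π×10⁻⁷ × 2.60 × 0.0001061) / (2 × 2.05×10⁻⁶) = 8.46×10⁻⁵ T.

B ≈ 84.6 μT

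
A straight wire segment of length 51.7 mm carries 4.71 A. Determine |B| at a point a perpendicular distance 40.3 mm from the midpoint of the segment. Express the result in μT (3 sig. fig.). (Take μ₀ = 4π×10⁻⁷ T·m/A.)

For a finite straight segment, B = (μ₀I/4πd)(sinθ₁ + sinθ₂), where θ₁, θ₂ are the angles from the perpendicular to each end.
The perpendicular from the point meets the wire at its midpoint, so each end is L/2 = 0.02585 m away along the wire.
sinθ₁ = 0.02585/√(0.02585²+0.0403²) = 0.5399; sinθ₂ = 0.02585/√(0.02585²+0.0403²) = 0.5399.
B = (4π×10⁻⁷ × 4.71) / (4π × 0.0403) × (0.5399 + 0.5399) = 1.26×10⁻⁵ T.

B ≈ 12.6 μT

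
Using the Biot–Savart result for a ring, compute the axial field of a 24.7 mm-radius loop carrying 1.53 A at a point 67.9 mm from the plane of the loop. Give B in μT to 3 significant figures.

On the axis of a circular loop, B = μ₀IR² / [2(R²+z²)^(3/2)].
R² + z² = (0.0247)² + (0.0679)² = 0.005221 m², and (R²+z²)^(3/2) = 3.77×10⁻⁴ m³.
B = (4π×10⁻⁷ × 1.53 × 0.0006101) / (2 × 3.77×10⁻⁴) = 1.55×10⁻⁶ T.

B ≈ 1.55 μT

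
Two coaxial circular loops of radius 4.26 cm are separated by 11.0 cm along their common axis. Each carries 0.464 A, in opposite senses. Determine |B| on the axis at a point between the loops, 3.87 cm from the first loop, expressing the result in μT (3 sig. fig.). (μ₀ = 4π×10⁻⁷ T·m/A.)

B ≈ 1.85 μT

Each loop contributes B = μ₀IR²/[2(R²+z²)^(3/2)] on the axis, with z measured from that loop.
Loop 1 (z = 0.0387 m): B₁ = 2.78×10⁻⁶ T. Loop 2 (z = 0.0713 m): B₂ = 9.23×10⁻⁷ T.
The fields oppose: B = |B₁ − B₂| = 1.85×10⁻⁶ T.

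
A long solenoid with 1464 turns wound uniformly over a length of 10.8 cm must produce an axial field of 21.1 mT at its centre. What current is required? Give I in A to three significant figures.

I ≈ 1.24 A

Inside a long solenoid B = μ₀nI with n = 1.356×10⁴ m⁻¹, so I = B/(μ₀n).
I = 2.11×10⁻² / (4π×10⁻⁷ × 1.356×10⁴) = 1.24 A.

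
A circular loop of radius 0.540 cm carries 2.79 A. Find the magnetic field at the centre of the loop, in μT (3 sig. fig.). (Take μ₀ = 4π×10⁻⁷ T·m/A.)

At the centre of a circular loop the Biot–Savart law gives B = μ₀I/(2R).
B = (4π×10⁻⁷ × 2.79) / (2 × 0.0054) = 3.25×10⁻⁴ T.

B ≈ 325 μT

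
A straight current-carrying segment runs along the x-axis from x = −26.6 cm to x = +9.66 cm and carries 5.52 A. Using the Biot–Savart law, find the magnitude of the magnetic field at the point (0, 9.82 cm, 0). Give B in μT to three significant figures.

For a finite straight segment, B = (μ₀I/4πd)(sinθ₁ + sinθ₂), where θ₁, θ₂ are the angles from the perpendicular to each end.
The perpendicular distance is d = 0.0982 m; the end-offsets along the wire are a = 0.266 m and b = 0.0966 m.
sinθ₁ = 0.266/√(0.266²+0.0982²) = 0.9381; sinθ₂ = 0.0966/√(0.0966²+0.0982²) = 0.7013.
B = (4π×10⁻⁷ × 5.52) / (4π × 0.0982) × (0.9381 + 0.7013) = 9.22×10⁻⁶ T.

B ≈ 9.22 μT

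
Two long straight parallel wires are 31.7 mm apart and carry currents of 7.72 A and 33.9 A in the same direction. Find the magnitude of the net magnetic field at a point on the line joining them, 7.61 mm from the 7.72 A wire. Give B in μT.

Each long wire gives B = μ₀I/(2πd). Distances are d₁ = 0.00761 m and d₂ = 0.02409 m.
B₁ = 2.03×10⁻⁴ T, B₂ = 2.81×10⁻⁴ T.
Between parallel currents the two contributions point in opposite directions, so they subtract. B = |B₁ − B₂| = |2.03×10⁻⁴ − 2.81×10⁻⁴| = 7.86×10⁻⁵ T.

B ≈ 78.6 μT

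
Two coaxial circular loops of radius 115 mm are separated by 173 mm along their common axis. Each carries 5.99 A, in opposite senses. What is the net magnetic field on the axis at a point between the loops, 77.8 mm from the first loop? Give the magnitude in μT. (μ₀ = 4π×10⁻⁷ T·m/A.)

Each loop contributes B = μ₀IR²/[2(R²+z²)^(3/2)] on the axis, with z measured from that loop.
Loop 1 (z = 0.0778 m): B₁ = 1.86×10⁻⁵ T. Loop 2 (z = 0.0952 m): B₂ = 1.50×10⁻⁵ T.
The fields oppose: B = |B₁ − B₂| = 3.64×10⁻⁶ T.

B ≈ 3.64 μT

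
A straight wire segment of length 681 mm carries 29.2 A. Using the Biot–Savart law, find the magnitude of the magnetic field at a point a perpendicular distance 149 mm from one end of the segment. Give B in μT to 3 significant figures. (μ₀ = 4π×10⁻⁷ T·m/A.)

For a finite straight segment, B = (μ₀I/4πd)(sinθ₁ + sinθ₂), where θ₁, θ₂ are the angles from the perpendicular to each end.
The perpendicular foot is at one end, so the two end-offsets along the wire are 0 and L = 0.681 m.
sinθ₁ = 0/√(0²+0.149²) = 0.0000; sinθ₂ = 0.681/√(0.681²+0.149²) = 0.9769.
B = (4π×10⁻⁷ × 29.2) / (4π × 0.149) × (0.0000 + 0.9769) = 1.91×10⁻⁵ T.

B ≈ 19.1 μT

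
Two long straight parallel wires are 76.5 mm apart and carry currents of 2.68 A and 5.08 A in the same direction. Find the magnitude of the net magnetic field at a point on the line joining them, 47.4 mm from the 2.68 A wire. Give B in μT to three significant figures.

Each long wire gives B = μ₀I/(2πd). Distances are d₁ = 0.0474 m and d₂ = 0.0291 m.
B₁ = 1.13×10⁻⁵ T, B₂ = 3.49×10⁻⁵ T.
Between parallel currents the two contributions point in opposite directions, so they subtract. B = |B₁ − B₂| = |1.13×10⁻⁵ − 3.49×10⁻⁵| = 2.36×10⁻⁵ T.

B ≈ 23.6 μT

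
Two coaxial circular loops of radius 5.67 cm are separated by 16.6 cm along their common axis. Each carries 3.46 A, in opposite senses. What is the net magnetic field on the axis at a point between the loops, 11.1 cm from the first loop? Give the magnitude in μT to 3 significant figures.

B ≈ 10.6 μT

Each loop contributes B = μ₀IR²/[2(R²+z²)^(3/2)] on the axis, with z measured from that loop.
Loop 1 (z = 0.111 m): B₁ = 3.61×10⁻⁶ T. Loop 2 (z = 0.055 m): B₂ = 1.42×10⁻⁵ T.
The fields oppose: B = |B₁ − B₂| = 1.06×10⁻⁵ T.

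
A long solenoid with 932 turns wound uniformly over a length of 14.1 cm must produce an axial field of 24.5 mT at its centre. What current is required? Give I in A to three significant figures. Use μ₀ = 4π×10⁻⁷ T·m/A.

Inside a long solenoid B = μ₀nI with n = 6610 m⁻¹, so I = B/(μ₀n).
I = 2.45×10⁻² / (4π×10⁻⁷ × 6610) = 2.95 A.

I ≈ 2.95 A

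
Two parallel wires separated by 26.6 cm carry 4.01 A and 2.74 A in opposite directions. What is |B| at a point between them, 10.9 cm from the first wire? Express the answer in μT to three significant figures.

B ≈ 10.8 μT

Each long wire gives B = μ₀I/(2πd). Distances are d₁ = 0.109 m and d₂ = 0.157 m.
B₁ = 7.36×10⁻⁶ T, B₂ = 3.49×10⁻⁶ T.
Between antiparallel currents both contributions point the same way, so they add. B = B₁ + B₂ = 7.36×10⁻⁶ + 3.49×10⁻⁶ = 1.08×10⁻⁵ T.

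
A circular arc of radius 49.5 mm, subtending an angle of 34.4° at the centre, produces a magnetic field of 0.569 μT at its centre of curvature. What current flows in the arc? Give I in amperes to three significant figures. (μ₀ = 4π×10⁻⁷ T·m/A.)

I ≈ 0.469 A

For a circular arc, B = μ₀Iφ/(4πR) with φ in radians; here φ = 0.6004 rad.
So I = 4πRB/(μ₀φ) = 4π × 0.0495 × 5.69×10⁻⁷ / (4π×10⁻⁷ × 0.6004) = 0.469 A.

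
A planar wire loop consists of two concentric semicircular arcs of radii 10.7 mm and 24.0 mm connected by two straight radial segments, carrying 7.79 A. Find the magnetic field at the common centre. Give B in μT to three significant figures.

B ≈ 127 μT

The radial connectors point toward the centre, so dl × r̂ = 0 and they contribute nothing.
Each semicircle gives μ₀I/(4R): inner arc 2.29×10⁻⁴ T, outer arc 1.02×10⁻⁴ T.
The two arcs carry current in opposite angular senses, so their fields oppose: B = |2.29×10⁻⁴ − 1.02×10⁻⁴| = 1.27×10⁻⁴ T.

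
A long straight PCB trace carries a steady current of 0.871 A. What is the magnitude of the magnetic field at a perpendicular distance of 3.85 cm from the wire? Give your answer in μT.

B ≈ 4.52 μT

For an infinitely long straight wire, B = μ₀I/(2πd).
B = (4π×10⁻⁷ × 0.871) / (2π × 0.0385) = 4.52×10⁻⁶ T.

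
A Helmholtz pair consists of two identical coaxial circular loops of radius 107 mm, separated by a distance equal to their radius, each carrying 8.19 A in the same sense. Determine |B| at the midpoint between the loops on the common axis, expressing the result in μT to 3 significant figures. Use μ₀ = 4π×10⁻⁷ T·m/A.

Each loop contributes B = μ₀IR²/[2(R²+z²)^(3/2)] on the axis, with z measured from that loop.
Loop 1 (z = 0.0535 m): B₁ = 3.44×10⁻⁵ T. Loop 2 (z = 0.0535 m): B₂ = 3.44×10⁻⁵ T.
The fields add: B = B₁ + B₂ = 6.88×10⁻⁵ T.

B ≈ 68.8 μT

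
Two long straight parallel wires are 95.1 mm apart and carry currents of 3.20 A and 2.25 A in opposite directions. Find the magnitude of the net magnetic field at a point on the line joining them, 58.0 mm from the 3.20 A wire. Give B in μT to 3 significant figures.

B ≈ 23.2 μT

Each long wire gives B = μ₀I/(2πd). Distances are d₁ = 0.058 m and d₂ = 0.0371 m.
B₁ = 1.10×10⁻⁵ T, B₂ = 1.21×10⁻⁵ T.
Between antiparallel currents both contributions point the same way, so they add. B = B₁ + B₂ = 1.10×10⁻⁵ + 1.21×10⁻⁵ = 2.32×10⁻⁵ T.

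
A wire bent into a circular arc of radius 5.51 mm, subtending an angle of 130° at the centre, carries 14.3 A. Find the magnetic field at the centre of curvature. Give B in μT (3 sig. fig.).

B ≈ 589 μT

The Biot–Savart field of a circular arc at its centre is B = μ₀Iφ/(4πR), with φ = 2.269 rad.
B = (4π×10⁻⁷ × 14.3 × 2.269) / (4π × 0.00551) = 5.89×10⁻⁴ T.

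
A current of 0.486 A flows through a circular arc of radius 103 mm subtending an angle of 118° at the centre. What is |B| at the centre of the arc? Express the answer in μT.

The Biot–Savart field of a circular arc at its centre is B = μ₀Iφ/(4πR), with φ = 2.059 rad.
B = (4π×10⁻⁷ × 0.486 × 2.059) / (4π × 0.103) = 9.72×10⁻⁷ T.

B ≈ 0.972 μT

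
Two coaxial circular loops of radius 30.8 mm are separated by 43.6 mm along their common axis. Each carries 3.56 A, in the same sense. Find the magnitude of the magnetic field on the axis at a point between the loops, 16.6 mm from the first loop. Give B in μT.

Each loop contributes B = μ₀IR²/[2(R²+z²)^(3/2)] on the axis, with z measured from that loop.
Loop 1 (z = 0.0166 m): B₁ = 4.95×10⁻⁵ T. Loop 2 (z = 0.027 m): B₂ = 3.09×10⁻⁵ T.
The fields add: B = B₁ + B₂ = 8.04×10⁻⁵ T.

B ≈ 80.4 μT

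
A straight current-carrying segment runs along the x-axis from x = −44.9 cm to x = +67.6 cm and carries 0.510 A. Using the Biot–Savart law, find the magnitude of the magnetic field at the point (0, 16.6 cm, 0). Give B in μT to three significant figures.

B ≈ 0.587 μT

For a finite straight segment, B = (μ₀I/4πd)(sinθ₁ + sinθ₂), where θ₁, θ₂ are the angles from the perpendicular to each end.
The perpendicular distance is d = 0.166 m; the end-offsets along the wire are a = 0.449 m and b = 0.676 m.
sinθ₁ = 0.449/√(0.449²+0.166²) = 0.9380; sinθ₂ = 0.676/√(0.676²+0.166²) = 0.9711.
B = (4π×10⁻⁷ × 0.510) / (4π × 0.166) × (0.9380 + 0.9711) = 5.87×10⁻⁷ T.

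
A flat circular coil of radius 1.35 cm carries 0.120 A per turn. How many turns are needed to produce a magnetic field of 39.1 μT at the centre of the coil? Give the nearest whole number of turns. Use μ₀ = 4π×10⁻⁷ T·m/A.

For an N-turn coil, B = Nμ₀I/(2R). A single turn gives B₁ = 5.59×10⁻⁶ T with R = 0.0135 m.
N = B/B₁ = 3.91×10⁻⁵ / 5.59×10⁻⁶ = 7.00.

N = 7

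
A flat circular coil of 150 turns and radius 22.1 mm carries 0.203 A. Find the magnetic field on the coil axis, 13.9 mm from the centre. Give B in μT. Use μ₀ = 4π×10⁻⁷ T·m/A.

B ≈ 525 μT

For an N-turn flat coil, B = Nμ₀IR²/[2(R²+z²)^(3/2)] with R = 0.0221 m, z = 0.0139 m.
B = 150 × 3.50×10⁻⁶ T = 5.25×10⁻⁴ T.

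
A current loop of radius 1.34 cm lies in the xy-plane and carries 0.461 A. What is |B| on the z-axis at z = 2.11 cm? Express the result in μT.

On the axis of a circular loop, B = μ₀IR² / [2(R²+z²)^(3/2)].
R² + z² = (0.0134)² + (0.0211)² = 0.0006248 m², and (R²+z²)^(3/2) = 1.56×10⁻⁵ m³.
B = (4π×10⁻⁷ × 0.461 × 0.0001796) / (2 × 1.56×10⁻⁵) = 3.33×10⁻⁶ T.

B ≈ 3.33 μT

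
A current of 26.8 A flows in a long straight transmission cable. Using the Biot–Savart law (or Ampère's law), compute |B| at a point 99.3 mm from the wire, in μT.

For an infinitely long straight wire, B = μ₀I/(2πd).
B = (4π×10⁻⁷ × 26.8) / (2π × 0.0993) = 5.40×10⁻⁵ T.

B ≈ 54.0 μT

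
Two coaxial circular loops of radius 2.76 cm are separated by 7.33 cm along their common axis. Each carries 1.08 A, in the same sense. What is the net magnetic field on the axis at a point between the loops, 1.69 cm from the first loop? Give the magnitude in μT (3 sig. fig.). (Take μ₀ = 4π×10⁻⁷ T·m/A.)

Each loop contributes B = μ₀IR²/[2(R²+z²)^(3/2)] on the axis, with z measured from that loop.
Loop 1 (z = 0.0169 m): B₁ = 1.53×10⁻⁵ T. Loop 2 (z = 0.0564 m): B₂ = 2.09×10⁻⁶ T.
The fields add: B = B₁ + B₂ = 1.73×10⁻⁵ T.

B ≈ 17.3 μT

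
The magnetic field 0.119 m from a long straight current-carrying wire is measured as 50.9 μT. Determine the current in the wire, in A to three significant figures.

For a long straight wire B = μ₀I/(2πd), so I = 2πdB/μ₀.
I = 2π × 0.119 × 5.09×10⁻⁵ / (4π×10⁻⁷) = 30.3 A.

I ≈ 30.3 A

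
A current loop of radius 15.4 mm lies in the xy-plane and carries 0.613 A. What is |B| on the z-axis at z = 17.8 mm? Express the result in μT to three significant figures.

B ≈ 7.01 μT

On the axis of a circular loop, B = μ₀IR² / [2(R²+z²)^(3/2)].
R² + z² = (0.0154)² + (0.0178)² = 0.000554 m², and (R²+z²)^(3/2) = 1.30×10⁻⁵ m³.
B = (4π×10⁻⁷ × 0.613 × 0.0002372) / (2 × 1.30×10⁻⁵) = 7.01×10⁻⁶ T.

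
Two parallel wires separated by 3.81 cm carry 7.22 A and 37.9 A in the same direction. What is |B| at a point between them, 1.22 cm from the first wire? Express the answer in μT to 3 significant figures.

B ≈ 174 μT

Each long wire gives B = μ₀I/(2πd). Distances are d₁ = 0.0122 m and d₂ = 0.0259 m.
B₁ = 1.18×10⁻⁴ T, B₂ = 2.93×10⁻⁴ T.
Between parallel currents the two contributions point in opposite directions, so they subtract. B = |B₁ − B₂| = |1.18×10⁻⁴ − 2.93×10⁻⁴| = 1.74×10⁻⁴ T.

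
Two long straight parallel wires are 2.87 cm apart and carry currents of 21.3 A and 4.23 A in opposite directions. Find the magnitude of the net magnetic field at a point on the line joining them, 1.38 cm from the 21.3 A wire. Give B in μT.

B ≈ 365 μT

Each long wire gives B = μ₀I/(2πd). Distances are d₁ = 0.0138 m and d₂ = 0.0149 m.
B₁ = 3.09×10⁻⁴ T, B₂ = 5.68×10⁻⁵ T.
Between antiparallel currents both contributions point the same way, so they add. B = B₁ + B₂ = 3.09×10⁻⁴ + 5.68×10⁻⁵ = 3.65×10⁻⁴ T.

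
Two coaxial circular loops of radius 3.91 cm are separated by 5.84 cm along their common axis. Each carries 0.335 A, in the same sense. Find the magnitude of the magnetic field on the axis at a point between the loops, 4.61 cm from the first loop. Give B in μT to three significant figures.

B ≈ 6.13 μT

Each loop contributes B = μ₀IR²/[2(R²+z²)^(3/2)] on the axis, with z measured from that loop.
Loop 1 (z = 0.0461 m): B₁ = 1.46×10⁻⁶ T. Loop 2 (z = 0.0123 m): B₂ = 4.67×10⁻⁶ T.
The fields add: B = B₁ + B₂ = 6.13×10⁻⁶ T.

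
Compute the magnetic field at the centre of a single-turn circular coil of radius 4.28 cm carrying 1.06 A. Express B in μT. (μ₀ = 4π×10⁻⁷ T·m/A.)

At the centre of a circular loop the Biot–Savart law gives B = μ₀I/(2R).
B = (4π×10⁻⁷ × 1.06) / (2 × 0.0428) = 1.56×10⁻⁵ T.

B ≈ 15.6 μT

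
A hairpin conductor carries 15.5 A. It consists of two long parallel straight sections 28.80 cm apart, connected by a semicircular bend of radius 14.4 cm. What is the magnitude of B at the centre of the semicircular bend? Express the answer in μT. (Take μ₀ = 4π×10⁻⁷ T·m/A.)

B ≈ 55.3 μT

The semicircular arc contributes B_arc = μ₀I·π/(4πR) = μ₀I/(4R) = 3.38×10⁻⁵ T.
Each semi-infinite lead is at perpendicular distance R = 0.144 m from the centre, with the perpendicular foot at its near end, so it contributes μ₀I/(4πR); both point the same way, together 2.15×10⁻⁵ T.
Arc and leads all point the same direction: B = 3.38×10⁻⁵ + 2.15×10⁻⁵ = 5.53×10⁻⁵ T.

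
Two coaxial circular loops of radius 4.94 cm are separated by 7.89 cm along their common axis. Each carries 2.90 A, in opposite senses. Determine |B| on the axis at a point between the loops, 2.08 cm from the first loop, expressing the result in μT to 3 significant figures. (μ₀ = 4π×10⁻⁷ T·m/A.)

B ≈ 18.9 μT

Each loop contributes B = μ₀IR²/[2(R²+z²)^(3/2)] on the axis, with z measured from that loop.
Loop 1 (z = 0.0208 m): B₁ = 2.89×10⁻⁵ T. Loop 2 (z = 0.0581 m): B₂ = 1.00×10⁻⁵ T.
The fields oppose: B = |B₁ − B₂| = 1.89×10⁻⁵ T.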